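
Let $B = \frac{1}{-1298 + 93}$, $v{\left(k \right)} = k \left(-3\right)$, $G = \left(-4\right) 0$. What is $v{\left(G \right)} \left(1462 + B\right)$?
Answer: $0$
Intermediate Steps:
$G = 0$
$v{\left(k \right)} = - 3 k$
$B = - \frac{1}{1205}$ ($B = \frac{1}{-1205} = - \frac{1}{1205} \approx -0.00082988$)
$v{\left(G \right)} \left(1462 + B\right) = \left(-3\right) 0 \left(1462 - \frac{1}{1205}\right) = 0 \cdot \frac{1761709}{1205} = 0$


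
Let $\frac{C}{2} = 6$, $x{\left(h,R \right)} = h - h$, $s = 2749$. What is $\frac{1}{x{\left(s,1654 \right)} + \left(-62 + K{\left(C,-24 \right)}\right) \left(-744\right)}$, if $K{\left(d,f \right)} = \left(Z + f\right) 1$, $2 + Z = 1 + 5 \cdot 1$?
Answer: $\frac{1}{61008} \approx 1.6391 \cdot 10^{-5}$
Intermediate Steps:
$x{\left(h,R \right)} = 0$
$Z = 4$ ($Z = -2 + \left(1 + 5 \cdot 1\right) = -2 + \left(1 + 5\right) = -2 + 6 = 4$)
$C = 12$ ($C = 2 \cdot 6 = 12$)
$K{\left(d,f \right)} = 4 + f$ ($K{\left(d,f \right)} = \left(4 + f\right) 1 = 4 + f$)
$\frac{1}{x{\left(s,1654 \right)} + \left(-62 + K{\left(C,-24 \right)}\right) \left(-744\right)} = \frac{1}{0 + \left(-62 + \left(4 - 24\right)\right) \left(-744\right)} = \frac{1}{0 + \left(-62 - 20\right) \left(-744\right)} = \frac{1}{0 - -61008} = \frac{1}{0 + 61008} = \frac{1}{61008}$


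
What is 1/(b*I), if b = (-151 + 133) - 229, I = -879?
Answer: 1/217113 ≈ 4.6059e-6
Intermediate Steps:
b = -247 (b = -18 - 229 = -247)
1/(b*I) = 1/(-247*(-879)) = -1/247*(-1/879) = 1/217113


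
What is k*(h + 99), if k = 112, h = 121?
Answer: 24640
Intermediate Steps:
k*(h + 99) = 112*(121 + 99) = 112*220 = 24640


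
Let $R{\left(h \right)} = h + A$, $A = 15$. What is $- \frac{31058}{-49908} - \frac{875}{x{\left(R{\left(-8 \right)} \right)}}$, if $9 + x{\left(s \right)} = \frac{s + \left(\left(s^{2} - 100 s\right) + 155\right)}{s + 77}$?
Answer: $\frac{123563507}{2071182} \approx 59.658$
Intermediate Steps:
$R{\left(h \right)} = 15 + h$ ($R{\left(h \right)} = h + 15 = 15 + h$)
$x{\left(s \right)} = -9 + \frac{155 + s^{2} - 99 s}{77 + s}$ ($x{\left(s \right)} = -9 + \frac{s + \left(\left(s^{2} - 100 s\right) + 155\right)}{s + 77} = -9 + \frac{s + \left(155 + s^{2} - 100 s\right)}{77 + s} = -9 + \frac{155 + s^{2} - 99 s}{77 + s}$)
$- \frac{31058}{-49908} - \frac{875}{x{\left(R{\left(-8 \right)} \right)}} = - \frac{31058}{-49908} - \frac{875}{\frac{1}{77 + \left(15 - 8\right)} \left(-538 + \left(15 - 8\right)^{2} - 108 \left(15 - 8\right)\right)} = \left(-31058\right) \left(- \frac{1}{49908}\right) - \frac{875}{\frac{1}{77 + 7} \left(-538 + 7^{2} - 756\right)} = \frac{15529}{24954} - \frac{875}{\frac{1}{84} \left(-538 + 49 - 756\right)} = \frac{15529}{24954} - \frac{875}{\frac{1}{84} \left(-1245\right)} = \frac{15529}{24954} - \frac{875}{- \frac{415}{28}} = \frac{15529}{24954} - - \frac{4900}{83} = \frac{15529}{24954} + \frac{4900}{83} = \frac{123563507}{2071182}$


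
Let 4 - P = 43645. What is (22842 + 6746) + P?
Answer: -14053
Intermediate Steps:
P = -43641 (P = 4 - 1*43645 = 4 - 43645 = -43641)
(22842 + 6746) + P = (22842 + 6746) - 43641 = 29588 - 43641 = -14053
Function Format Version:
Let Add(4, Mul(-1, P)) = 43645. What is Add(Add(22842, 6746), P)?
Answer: -14053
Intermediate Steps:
P = -43641 (P = Add(4, Mul(-1, 43645)) = Add(4, -43645) = -43641)
Add(Add(22842, 6746), P) = Add(Add(22842, 6746), -43641) = Add(29588, -43641) = -14053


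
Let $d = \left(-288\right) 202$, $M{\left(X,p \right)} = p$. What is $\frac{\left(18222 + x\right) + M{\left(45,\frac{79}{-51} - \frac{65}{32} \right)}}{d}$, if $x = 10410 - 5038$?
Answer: $- \frac{38499565}{94943232} \approx -0.4055$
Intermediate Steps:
$x = 5372$ ($x = 10410 - 5038 = 5372$)
$d = -58176$
$\frac{\left(18222 + x\right) + M{\left(45,\frac{79}{-51} - \frac{65}{32} \right)}}{d} = \frac{\left(18222 + 5372\right) + \left(\frac{79}{-51} - \frac{65}{32}\right)}{-58176} = \left(23594 + \left(79 \left(- \frac{1}{51}\right) - \frac{65}{32}\right)\right) \left(- \frac{1}{58176}\right) = \left(23594 - \frac{5843}{1632}\right) \left(- \frac{1}{58176}\right) = \frac{38499565}{1632} \left(- \frac{1}{58176}\right) = - \frac{38499565}{94943232}$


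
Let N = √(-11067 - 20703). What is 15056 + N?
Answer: 15056 + 3*I*√3530 ≈ 15056.0 + 178.24*I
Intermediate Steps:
N = 3*I*√3530 (N = √(-31770) = 3*I*√3530 ≈ 178.24*I)
15056 + N = 15056 + 3*I*√3530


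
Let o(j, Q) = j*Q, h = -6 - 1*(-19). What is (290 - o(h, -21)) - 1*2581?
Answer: -2018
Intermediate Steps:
h = 13 (h = -6 + 19 = 13)
o(j, Q) = Q*j
(290 - o(h, -21)) - 1*2581 = (290 - (-21)*13) - 1*2581 = (290 - 1*(-273)) - 2581 = (290 + 273) - 2581 = 563 - 2581 = -2018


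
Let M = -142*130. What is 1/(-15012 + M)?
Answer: -1/33472 ≈ -2.9876e-5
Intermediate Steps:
M = -18460
1/(-15012 + M) = 1/(-15012 - 18460) = 1/(-33472) = -1/33472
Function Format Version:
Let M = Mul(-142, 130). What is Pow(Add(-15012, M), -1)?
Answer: Rational(-1, 33472) ≈ -2.9876e-5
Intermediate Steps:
M = -18460
Pow(Add(-15012, M), -1) = Pow(Add(-15012, -18460), -1) = Pow(-33472, -1) = Rational(-1, 33472)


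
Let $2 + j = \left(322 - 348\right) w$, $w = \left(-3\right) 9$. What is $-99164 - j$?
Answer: $-99864$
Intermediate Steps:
$w = -27$
$j = 700$ ($j = -2 + \left(322 - 348\right) \left(-27\right) = -2 - -702 = -2 + 702 = 700$)
$-99164 - j = -99164 - 700 = -99864$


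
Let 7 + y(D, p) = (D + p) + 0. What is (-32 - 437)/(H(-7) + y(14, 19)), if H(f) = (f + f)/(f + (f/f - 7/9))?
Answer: -28609/1712 ≈ -16.711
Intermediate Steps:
H(f) = 2*f/(2/9 + f) (H(f) = (2*f)/(f + (1 - 7*⅑)) = (2*f)/(f + (1 - 7/9)) = (2*f)/(f + 2/9) = (2*f)/(2/9 + f) = 2*f/(2/9 + f))
y(D, p) = -7 + D + p (y(D, p) = -7 + ((D + p) + 0) = -7 + (D + p) = -7 + D + p)
(-32 - 437)/(H(-7) + y(14, 19)) = (-32 - 437)/(18*(-7)/(2 + 9*(-7)) + (-7 + 14 + 19)) = -469/(18*(-7)/(2 - 63) + 26) = -469/(18*(-7)/(-61) + 26) = -469/(18*(-7)*(-1/61) + 26) = -469/(126/61 + 26) = -469/1712/61 = -469*61/1712 = -28609/1712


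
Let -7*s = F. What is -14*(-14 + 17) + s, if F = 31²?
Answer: -1255/7 ≈ -179.29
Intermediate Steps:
F = 961
s = -961/7 (s = -⅐*961 = -961/7 ≈ -137.29)
-14*(-14 + 17) + s = -14*(-14 + 17) - 961/7 = -14*3 - 961/7 = -42 - 961/7 = -1255/7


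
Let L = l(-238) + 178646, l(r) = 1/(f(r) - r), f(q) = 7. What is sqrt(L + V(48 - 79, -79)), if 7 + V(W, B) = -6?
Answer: sqrt(218825430)/35 ≈ 422.65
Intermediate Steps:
V(W, B) = -13 (V(W, B) = -7 - 6 = -13)
l(r) = 1/(7 - r)
L = 43768271/245 (L = -1/(-7 - 238) + 178646 = -1/(-245) + 178646 = -1*(-1/245) + 178646 = 1/245 + 178646 = 43768271/245 ≈ 1.7865e+5)
sqrt(L + V(48 - 79, -79)) = sqrt(43768271/245 - 13) = sqrt(43765086/245) = sqrt(218825430)/35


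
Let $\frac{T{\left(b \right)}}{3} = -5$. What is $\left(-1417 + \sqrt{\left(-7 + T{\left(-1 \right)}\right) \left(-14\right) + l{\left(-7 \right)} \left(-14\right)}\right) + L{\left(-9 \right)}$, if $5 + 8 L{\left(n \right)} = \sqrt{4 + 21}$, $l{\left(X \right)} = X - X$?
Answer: $-1417 + 2 \sqrt{77} \approx -1399.4$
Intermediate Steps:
$T{\left(b \right)} = -15$ ($T{\left(b \right)} = 3 \left(-5\right) = -15$)
$l{\left(X \right)} = 0$
$L{\left(n \right)} = 0$ ($L{\left(n \right)} = - \frac{5}{8} + \frac{\sqrt{4 + 21}}{8} = - \frac{5}{8} + \frac{\sqrt{25}}{8} = - \frac{5}{8} + \frac{1}{8} \cdot 5 = - \frac{5}{8} + \frac{5}{8} = 0$)
$\left(-1417 + \sqrt{\left(-7 + T{\left(-1 \right)}\right) \left(-14\right) + l{\left(-7 \right)} \left(-14\right)}\right) + L{\left(-9 \right)} = \left(-1417 + \sqrt{\left(-7 - 15\right) \left(-14\right) + 0 \left(-14\right)}\right) + 0 = \left(-1417 + \sqrt{\left(-22\right) \left(-14\right) + 0}\right) + 0 = \left(-1417 + \sqrt{308 + 0}\right) + 0 = \left(-1417 + \sqrt{308}\right) + 0 = \left(-1417 + 2 \sqrt{77}\right) + 0 = -1417 + 2 \sqrt{77}$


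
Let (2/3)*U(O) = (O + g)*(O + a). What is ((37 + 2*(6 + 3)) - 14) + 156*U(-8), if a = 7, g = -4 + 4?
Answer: 1913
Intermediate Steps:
g = 0
U(O) = 3*O*(7 + O)/2 (U(O) = 3*((O + 0)*(O + 7))/2 = 3*(O*(7 + O))/2 = 3*O*(7 + O)/2)
((37 + 2*(6 + 3)) - 14) + 156*U(-8) = ((37 + 2*(6 + 3)) - 14) + 156*((3/2)*(-8)*(7 - 8)) = ((37 + 2*9) - 14) + 156*((3/2)*(-8)*(-1)) = ((37 + 18) - 14) + 156*12 = (55 - 14) + 1872 = 41 + 1872 = 1913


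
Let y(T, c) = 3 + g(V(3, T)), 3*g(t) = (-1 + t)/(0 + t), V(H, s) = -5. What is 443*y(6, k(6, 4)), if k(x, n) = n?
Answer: 7531/5 ≈ 1506.2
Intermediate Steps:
g(t) = (-1 + t)/(3*t) (g(t) = ((-1 + t)/(0 + t))/3 = ((-1 + t)/t)/3 = (-1 + t)/(3*t))
y(T, c) = 17/5 (y(T, c) = 3 + (⅓)*(-1 - 5)/(-5) = 3 + (⅓)*(-⅕)*(-6) = 3 + ⅖ = 17/5)
443*y(6, k(6, 4)) = 443*(17/5) = 7531/5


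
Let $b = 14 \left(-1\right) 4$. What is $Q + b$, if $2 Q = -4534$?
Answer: $-2323$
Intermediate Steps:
$Q = -2267$ ($Q = \frac{1}{2} \left(-4534\right) = -2267$)
$b = -56$ ($b = \left(-14\right) 4 = -56$)
$Q + b = -2267 - 56 = -2323$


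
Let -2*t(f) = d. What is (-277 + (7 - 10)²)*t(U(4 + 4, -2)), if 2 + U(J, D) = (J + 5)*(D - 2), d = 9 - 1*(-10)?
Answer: 2546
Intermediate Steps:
d = 19 (d = 9 + 10 = 19)
U(J, D) = -2 + (-2 + D)*(5 + J) (U(J, D) = -2 + (J + 5)*(D - 2) = -2 + (5 + J)*(-2 + D) = -2 + (-2 + D)*(5 + J))
t(f) = -19/2 (t(f) = -½*19 = -19/2)
(-277 + (7 - 10)²)*t(U(4 + 4, -2)) = (-277 + (7 - 10)²)*(-19/2) = (-277 + (-3)²)*(-19/2) = (-277 + 9)*(-19/2) = -268*(-19/2) = 2546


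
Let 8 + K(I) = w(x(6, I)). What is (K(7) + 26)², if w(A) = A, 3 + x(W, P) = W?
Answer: 441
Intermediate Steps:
x(W, P) = -3 + W
K(I) = -5 (K(I) = -8 + (-3 + 6) = -8 + 3 = -5)
(K(7) + 26)² = (-5 + 26)² = 21² = 441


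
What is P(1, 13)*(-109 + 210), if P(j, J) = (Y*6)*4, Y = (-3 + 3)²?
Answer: 0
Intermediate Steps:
Y = 0 (Y = 0² = 0)
P(j, J) = 0 (P(j, J) = (0*6)*4 = 0*4 = 0)
P(1, 13)*(-109 + 210) = 0*(-109 + 210) = 0*101 = 0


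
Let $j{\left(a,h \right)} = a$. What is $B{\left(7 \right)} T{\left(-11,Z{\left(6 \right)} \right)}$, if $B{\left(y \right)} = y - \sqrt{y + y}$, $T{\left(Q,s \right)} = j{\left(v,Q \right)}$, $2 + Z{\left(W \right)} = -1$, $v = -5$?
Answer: $-35 + 5 \sqrt{14} \approx -16.292$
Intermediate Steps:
$Z{\left(W \right)} = -3$ ($Z{\left(W \right)} = -2 - 1 = -3$)
$T{\left(Q,s \right)} = -5$
$B{\left(y \right)} = y - \sqrt{2} \sqrt{y}$ ($B{\left(y \right)} = y - \sqrt{2 y} = y - \sqrt{2} \sqrt{y}$)
$B{\left(7 \right)} T{\left(-11,Z{\left(6 \right)} \right)} = \left(7 - \sqrt{2} \sqrt{7}\right) \left(-5\right) = \left(7 - \sqrt{14}\right) \left(-5\right) = -35 + 5 \sqrt{14}$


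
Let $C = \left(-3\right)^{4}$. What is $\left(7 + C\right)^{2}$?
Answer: $7744$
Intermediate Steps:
$C = 81$
$\left(7 + C\right)^{2} = \left(7 + 81\right)^{2} = 88^{2} = 7744$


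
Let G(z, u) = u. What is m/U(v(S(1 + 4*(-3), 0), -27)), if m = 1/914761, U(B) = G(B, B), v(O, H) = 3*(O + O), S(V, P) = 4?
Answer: 1/21954264 ≈ 4.5549e-8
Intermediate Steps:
v(O, H) = 6*O (v(O, H) = 3*(2*O) = 6*O)
U(B) = B
m = 1/914761 ≈ 1.0932e-6
m/U(v(S(1 + 4*(-3), 0), -27)) = 1/(914761*((6*4))) = (1/914761)/24 = (1/914761)*(1/24) = 1/21954264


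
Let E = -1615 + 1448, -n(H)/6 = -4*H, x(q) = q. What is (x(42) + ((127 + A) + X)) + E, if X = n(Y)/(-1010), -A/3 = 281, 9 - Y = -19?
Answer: -425041/505 ≈ -841.67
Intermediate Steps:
Y = 28 (Y = 9 - 1*(-19) = 9 + 19 = 28)
A = -843 (A = -3*281 = -843)
n(H) = 24*H (n(H) = -(-24)*H = 24*H)
X = -336/505 (X = (24*28)/(-1010) = 672*(-1/1010) = -336/505 ≈ -0.66535)
E = -167
(x(42) + ((127 + A) + X)) + E = (42 + ((127 - 843) - 336/505)) - 167 = (42 + (-716 - 336/505)) - 167 = (42 - 361916/505) - 167 = -340706/505 - 167 = -425041/505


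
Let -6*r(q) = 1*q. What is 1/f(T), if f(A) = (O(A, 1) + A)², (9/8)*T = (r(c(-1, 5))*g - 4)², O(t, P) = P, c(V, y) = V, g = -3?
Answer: 1/361 ≈ 0.0027701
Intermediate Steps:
r(q) = -q/6
T = 18 (T = 8*(-⅙*(-1)*(-3) - 4)²/9 = 8*((⅙)*(-3) - 4)²/9 = 8*(-½ - 4)²/9 = 8*(-9/2)²/9 = (8/9)*(81/4) = 18)
f(A) = (1 + A)²
1/f(T) = 1/((1 + 18)²) = 1/(19²) = 1/361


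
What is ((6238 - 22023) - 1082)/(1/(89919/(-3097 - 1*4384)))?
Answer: 1516663773/7481 ≈ 2.0274e+5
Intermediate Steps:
((6238 - 22023) - 1082)/(1/(89919/(-3097 - 1*4384))) = (-15785 - 1082)/(1/(89919/(-3097 - 4384))) = -16867*89919/(-7481) = -16867*89919*(-1/7481) = -16867/(1/(-89919/7481)) = -16867/(-7481/89919) = -16867*(-89919/7481) = 1516663773/7481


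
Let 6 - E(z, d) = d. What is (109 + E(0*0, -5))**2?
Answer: 14400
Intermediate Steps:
E(z, d) = 6 - d
(109 + E(0*0, -5))**2 = (109 + (6 - 1*(-5)))**2 = (109 + (6 + 5))**2 = (109 + 11)**2 = 120**2 = 14400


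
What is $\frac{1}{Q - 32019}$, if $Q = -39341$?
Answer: $- \frac{1}{71360} \approx -1.4013 \cdot 10^{-5}$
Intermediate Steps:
$\frac{1}{Q - 32019} = \frac{1}{-39341 - 32019} = \frac{1}{-71360} = - \frac{1}{71360}$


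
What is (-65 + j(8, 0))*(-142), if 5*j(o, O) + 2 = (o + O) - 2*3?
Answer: 9230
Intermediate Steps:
j(o, O) = -8/5 + O/5 + o/5 (j(o, O) = -2/5 + ((o + O) - 2*3)/5 = -2/5 + ((O + o) - 6)/5 = -2/5 + (-6 + O + o)/5 = -2/5 + (-6/5 + O/5 + o/5) = -8/5 + O/5 + o/5)
(-65 + j(8, 0))*(-142) = (-65 + (-8/5 + (1/5)*0 + (1/5)*8))*(-142) = (-65 + (-8/5 + 0 + 8/5))*(-142) = (-65 + 0)*(-142) = -65*(-142) = 9230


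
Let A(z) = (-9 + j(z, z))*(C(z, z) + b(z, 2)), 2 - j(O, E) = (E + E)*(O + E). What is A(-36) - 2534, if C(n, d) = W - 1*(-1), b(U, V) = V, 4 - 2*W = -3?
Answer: -72551/2 ≈ -36276.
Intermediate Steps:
W = 7/2 (W = 2 - ½*(-3) = 2 + 3/2 = 7/2 ≈ 3.5000)
C(n, d) = 9/2 (C(n, d) = 7/2 - 1*(-1) = 7/2 + 1 = 9/2)
j(O, E) = 2 - 2*E*(E + O) (j(O, E) = 2 - (E + E)*(O + E) = 2 - 2*E*(E + O))
A(z) = -91/2 - 26*z² (A(z) = (-9 + (2 - 2*z² - 2*z*z))*(9/2 + 2) = (-9 + (2 - 2*z² - 2*z²))*(13/2) = (-9 + (2 - 4*z²))*(13/2) = (-7 - 4*z²)*(13/2) = -91/2 - 26*z²)
A(-36) - 2534 = (-91/2 - 26*(-36)²) - 2534 = (-91/2 - 26*1296) - 2534 = (-91/2 - 33696) - 2534 = -67483/2 - 2534 = -72551/2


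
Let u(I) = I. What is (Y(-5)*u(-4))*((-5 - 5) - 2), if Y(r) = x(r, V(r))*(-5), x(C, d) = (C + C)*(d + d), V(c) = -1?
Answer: -4800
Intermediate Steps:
x(C, d) = 4*C*d (x(C, d) = (2*C)*(2*d) = 4*C*d)
Y(r) = 20*r (Y(r) = (4*r*(-1))*(-5) = -4*r*(-5) = 20*r)
(Y(-5)*u(-4))*((-5 - 5) - 2) = ((20*(-5))*(-4))*((-5 - 5) - 2) = (-100*(-4))*(-10 - 2) = 400*(-12) = -4800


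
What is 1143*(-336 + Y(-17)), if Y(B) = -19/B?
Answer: -6507099/17 ≈ -3.8277e+5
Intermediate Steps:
1143*(-336 + Y(-17)) = 1143*(-336 - 19/(-17)) = 1143*(-336 - 19*(-1/17)) = 1143*(-336 + 19/17) = 1143*(-5693/17) = -6507099/17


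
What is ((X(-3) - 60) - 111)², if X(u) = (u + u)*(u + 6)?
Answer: 35721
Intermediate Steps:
X(u) = 2*u*(6 + u) (X(u) = (2*u)*(6 + u) = 2*u*(6 + u))
((X(-3) - 60) - 111)² = ((2*(-3)*(6 - 3) - 60) - 111)² = ((2*(-3)*3 - 60) - 111)² = ((-18 - 60) - 111)² = (-78 - 111)² = (-189)² = 35721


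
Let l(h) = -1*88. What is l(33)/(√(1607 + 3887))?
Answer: -44*√5494/2747 ≈ -1.1872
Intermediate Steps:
l(h) = -88
l(33)/(√(1607 + 3887)) = -88/√(1607 + 3887) = -88*√5494/5494 = -44*√5494/2747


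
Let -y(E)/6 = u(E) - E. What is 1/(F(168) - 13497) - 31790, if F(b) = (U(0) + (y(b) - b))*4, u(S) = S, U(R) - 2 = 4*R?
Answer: -450178191/14161 ≈ -31790.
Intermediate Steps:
U(R) = 2 + 4*R
y(E) = 0 (y(E) = -6*(E - E) = -6*0 = 0)
F(b) = 8 - 4*b (F(b) = ((2 + 4*0) + (0 - b))*4 = ((2 + 0) - b)*4 = (2 - b)*4 = 8 - 4*b)
1/(F(168) - 13497) - 31790 = 1/((8 - 4*168) - 13497) - 31790 = 1/((8 - 672) - 13497) - 31790 = 1/(-664 - 13497) - 31790 = 1/(-14161) - 31790 = -1/14161 - 31790 = -450178191/14161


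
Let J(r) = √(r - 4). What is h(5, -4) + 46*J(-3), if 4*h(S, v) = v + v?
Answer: -2 + 46*I*√7 ≈ -2.0 + 121.7*I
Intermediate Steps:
J(r) = √(-4 + r)
h(S, v) = v/2 (h(S, v) = (v + v)/4 = (2*v)/4 = v/2)
h(5, -4) + 46*J(-3) = (½)*(-4) + 46*√(-4 - 3) = -2 + 46*√(-7) = -2 + 46*(I*√7) = -2 + 46*I*√7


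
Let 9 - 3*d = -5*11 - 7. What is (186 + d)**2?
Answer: 395641/9 ≈ 43960.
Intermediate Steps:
d = 71/3 (d = 3 - (-5*11 - 7)/3 = 3 - (-55 - 7)/3 = 3 - 1/3*(-62) = 3 + 62/3 = 71/3 ≈ 23.667)
(186 + d)**2 = (186 + 71/3)**2 = (629/3)**2 = 395641/9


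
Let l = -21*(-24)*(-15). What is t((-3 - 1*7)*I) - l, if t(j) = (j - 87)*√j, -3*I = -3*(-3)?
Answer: 7560 - 57*√30 ≈ 7247.8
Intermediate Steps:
I = -3 (I = -(-1)*(-3) = -⅓*9 = -3)
l = -7560 (l = 504*(-15) = -7560)
t(j) = √j*(-87 + j) (t(j) = (-87 + j)*√j = √j*(-87 + j))
t((-3 - 1*7)*I) - l = √((-3 - 1*7)*(-3))*(-87 + (-3 - 1*7)*(-3)) - 1*(-7560) = √((-3 - 7)*(-3))*(-87 + (-3 - 7)*(-3)) + 7560 = √(-10*(-3))*(-87 - 10*(-3)) + 7560 = √30*(-87 + 30) + 7560 = √30*(-57) + 7560 = -57*√30 + 7560 = 7560 - 57*√30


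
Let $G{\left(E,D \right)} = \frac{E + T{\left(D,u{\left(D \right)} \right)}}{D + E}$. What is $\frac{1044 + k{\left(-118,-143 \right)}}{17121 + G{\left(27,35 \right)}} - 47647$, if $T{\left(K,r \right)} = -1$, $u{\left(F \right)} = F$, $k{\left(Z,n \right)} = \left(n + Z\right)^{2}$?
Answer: $- \frac{25287168193}{530764} \approx -47643.0$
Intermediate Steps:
$k{\left(Z,n \right)} = \left(Z + n\right)^{2}$
$G{\left(E,D \right)} = \frac{-1 + E}{D + E}$ ($G{\left(E,D \right)} = \frac{E - 1}{D + E} = \frac{-1 + E}{D + E}$)
$\frac{1044 + k{\left(-118,-143 \right)}}{17121 + G{\left(27,35 \right)}} - 47647 = \frac{1044 + \left(-118 - 143\right)^{2}}{17121 + \frac{-1 + 27}{35 + 27}} - 47647 = \frac{1044 + \left(-261\right)^{2}}{17121 + \frac{1}{62} \cdot 26} - 47647 = \frac{1044 + 68121}{17121 + \frac{1}{62} \cdot 26} - 47647 = \frac{69165}{17121 + \frac{13}{31}} - 47647 = \frac{69165}{\frac{530764}{31}} - 47647 = 69165 \cdot \frac{31}{530764} - 47647 = \frac{2144115}{530764} - 47647 = - \frac{25287168193}{530764}$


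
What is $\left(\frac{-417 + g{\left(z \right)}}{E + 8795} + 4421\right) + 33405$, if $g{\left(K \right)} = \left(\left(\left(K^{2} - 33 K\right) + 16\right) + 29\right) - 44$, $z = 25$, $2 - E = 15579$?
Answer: $\frac{128268274}{3391} \approx 37826.0$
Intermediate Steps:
$E = -15577$ ($E = 2 - 15579 = -15577$)
$g{\left(K \right)} = 1 + K^{2} - 33 K$ ($g{\left(K \right)} = \left(\left(16 + K^{2} - 33 K\right) + 29\right) - 44 = \left(45 + K^{2} - 33 K\right) - 44 = 1 + K^{2} - 33 K$)
$\left(\frac{-417 + g{\left(z \right)}}{E + 8795} + 4421\right) + 33405 = \left(\frac{-417 + \left(1 + 25^{2} - 825\right)}{-15577 + 8795} + 4421\right) + 33405 = \left(\frac{-417 + \left(1 + 625 - 825\right)}{-6782} + 4421\right) + 33405 = \left(\left(-417 - 199\right) \left(- \frac{1}{6782}\right) + 4421\right) + 33405 = \left(\left(-616\right) \left(- \frac{1}{6782}\right) + 4421\right) + 33405 = \left(\frac{308}{3391} + 4421\right) + 33405 = \frac{14991919}{3391} + 33405 = \frac{128268274}{3391}$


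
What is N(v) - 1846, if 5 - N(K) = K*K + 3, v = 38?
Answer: -3288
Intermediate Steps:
N(K) = 2 - K**2 (N(K) = 5 - (K*K + 3) = 5 - (K**2 + 3) = 5 - (3 + K**2) = 5 + (-3 - K**2) = 2 - K**2)
N(v) - 1846 = (2 - 1*38**2) - 1846 = (2 - 1*1444) - 1846 = (2 - 1444) - 1846 = -1442 - 1846 = -3288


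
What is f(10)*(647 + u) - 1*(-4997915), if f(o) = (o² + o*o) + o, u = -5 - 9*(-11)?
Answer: 5153525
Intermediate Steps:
u = 94 (u = -5 + 99 = 94)
f(o) = o + 2*o² (f(o) = (o² + o²) + o = 2*o² + o = o + 2*o²)
f(10)*(647 + u) - 1*(-4997915) = (10*(1 + 2*10))*(647 + 94) - 1*(-4997915) = (10*(1 + 20))*741 + 4997915 = (10*21)*741 + 4997915 = 210*741 + 4997915 = 155610 + 4997915 = 5153525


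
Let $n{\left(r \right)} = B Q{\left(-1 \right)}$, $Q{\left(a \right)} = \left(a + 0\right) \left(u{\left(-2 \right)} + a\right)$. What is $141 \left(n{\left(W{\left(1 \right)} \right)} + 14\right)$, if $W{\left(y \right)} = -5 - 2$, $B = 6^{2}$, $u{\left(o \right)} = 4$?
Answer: $-13254$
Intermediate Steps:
$Q{\left(a \right)} = a \left(4 + a\right)$ ($Q{\left(a \right)} = \left(a + 0\right) \left(4 + a\right) = a \left(4 + a\right)$)
$B = 36$
$W{\left(y \right)} = -7$ ($W{\left(y \right)} = -5 - 2 = -7$)
$n{\left(r \right)} = -108$ ($n{\left(r \right)} = 36 \left(- (4 - 1)\right) = 36 \left(\left(-1\right) 3\right) = 36 \left(-3\right) = -108$)
$141 \left(n{\left(W{\left(1 \right)} \right)} + 14\right) = 141 \left(-108 + 14\right) = 141 \left(-94\right) = -13254$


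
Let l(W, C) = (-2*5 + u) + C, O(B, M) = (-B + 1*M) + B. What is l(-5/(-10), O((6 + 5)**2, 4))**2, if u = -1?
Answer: 49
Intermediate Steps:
O(B, M) = M (O(B, M) = (-B + M) + B = (M - B) + B = M)
l(W, C) = -11 + C (l(W, C) = (-2*5 - 1) + C = (-10 - 1) + C = -11 + C)
l(-5/(-10), O((6 + 5)**2, 4))**2 = (-11 + 4)**2 = (-7)**2 = 49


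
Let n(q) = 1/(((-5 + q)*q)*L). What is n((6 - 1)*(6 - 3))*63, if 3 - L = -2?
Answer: 21/250 ≈ 0.084000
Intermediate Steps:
L = 5 (L = 3 - 1*(-2) = 3 + 2 = 5)
n(q) = 1/(5*q*(-5 + q)) (n(q) = 1/(((-5 + q)*q)*5) = 1/((q*(-5 + q))*5) = 1/(5*q*(-5 + q)))
n((6 - 1)*(6 - 3))*63 = (1/(5*(((6 - 1)*(6 - 3)))*(-5 + (6 - 1)*(6 - 3))))*63 = (1/(5*((5*3))*(-5 + 5*3)))*63 = ((1/5)/(15*(-5 + 15)))*63 = ((1/5)*(1/15)/10)*63 = ((1/5)*(1/15)*(1/10))*63 = (1/750)*63 = 21/250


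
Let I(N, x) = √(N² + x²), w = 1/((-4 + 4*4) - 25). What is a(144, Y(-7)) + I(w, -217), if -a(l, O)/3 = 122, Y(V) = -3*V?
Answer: -366 + √7958042/13 ≈ -149.00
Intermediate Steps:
a(l, O) = -366 (a(l, O) = -3*122 = -366)
w = -1/13 (w = 1/((-4 + 16) - 25) = 1/(12 - 25) = 1/(-13) = -1/13 ≈ -0.076923)
a(144, Y(-7)) + I(w, -217) = -366 + √((-1/13)² + (-217)²) = -366 + √(1/169 + 47089) = -366 + √(7958042/169) = -366 + √7958042/13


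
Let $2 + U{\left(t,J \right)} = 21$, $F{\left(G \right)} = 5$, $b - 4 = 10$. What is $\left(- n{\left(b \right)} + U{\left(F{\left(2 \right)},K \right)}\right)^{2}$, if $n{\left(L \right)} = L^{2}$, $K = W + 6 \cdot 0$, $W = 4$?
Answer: $31329$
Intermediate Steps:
$b = 14$ ($b = 4 + 10 = 14$)
$K = 4$ ($K = 4 + 6 \cdot 0 = 4 + 0 = 4$)
$U{\left(t,J \right)} = 19$ ($U{\left(t,J \right)} = -2 + 21 = 19$)
$\left(- n{\left(b \right)} + U{\left(F{\left(2 \right)},K \right)}\right)^{2} = \left(- 14^{2} + 19\right)^{2} = \left(\left(-1\right) 196 + 19\right)^{2} = \left(-196 + 19\right)^{2} = \left(-177\right)^{2} = 31329$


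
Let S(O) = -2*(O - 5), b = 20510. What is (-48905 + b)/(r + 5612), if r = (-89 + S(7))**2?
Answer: -28395/14261 ≈ -1.9911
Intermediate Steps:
S(O) = 10 - 2*O (S(O) = -2*(-5 + O) = 10 - 2*O)
r = 8649 (r = (-89 + (10 - 2*7))**2 = (-89 + (10 - 14))**2 = (-89 - 4)**2 = (-93)**2 = 8649)
(-48905 + b)/(r + 5612) = (-48905 + 20510)/(8649 + 5612) = -28395/14261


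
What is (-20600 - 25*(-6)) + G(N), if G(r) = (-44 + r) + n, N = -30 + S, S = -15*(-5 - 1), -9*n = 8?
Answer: -183914/9 ≈ -20435.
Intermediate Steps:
n = -8/9 (n = -⅑*8 = -8/9 ≈ -0.88889)
S = 90 (S = -15*(-6) = 90)
N = 60 (N = -30 + 90 = 60)
G(r) = -404/9 + r (G(r) = (-44 + r) - 8/9 = -404/9 + r)
(-20600 - 25*(-6)) + G(N) = (-20600 - 25*(-6)) + (-404/9 + 60) = (-20600 + 150) + 136/9 = -20450 + 136/9 = -183914/9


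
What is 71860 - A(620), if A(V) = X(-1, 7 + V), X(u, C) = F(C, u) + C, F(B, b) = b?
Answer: 71234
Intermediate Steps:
X(u, C) = C + u (X(u, C) = u + C = C + u)
A(V) = 6 + V (A(V) = (7 + V) - 1 = 6 + V)
71860 - A(620) = 71860 - (6 + 620) = 71860 - 1*626 = 71860 - 626 = 71234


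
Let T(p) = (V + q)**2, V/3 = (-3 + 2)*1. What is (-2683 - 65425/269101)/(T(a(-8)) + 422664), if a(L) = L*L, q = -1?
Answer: -90257926/14217951335 ≈ -0.0063482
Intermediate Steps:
a(L) = L**2
V = -3 (V = 3*((-3 + 2)*1) = 3*(-1*1) = 3*(-1) = -3)
T(p) = 16 (T(p) = (-3 - 1)**2 = (-4)**2 = 16)
(-2683 - 65425/269101)/(T(a(-8)) + 422664) = (-2683 - 65425/269101)/(16 + 422664) = (-2683 - 65425*1/269101)/422680 = (-2683 - 65425/269101)*(1/422680) = -722063408/269101*1/422680 = -90257926/14217951335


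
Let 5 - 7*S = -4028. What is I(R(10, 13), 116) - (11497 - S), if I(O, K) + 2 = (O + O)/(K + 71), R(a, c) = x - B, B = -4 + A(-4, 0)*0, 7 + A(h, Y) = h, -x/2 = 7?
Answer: -14298160/1309 ≈ -10923.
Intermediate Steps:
x = -14 (x = -2*7 = -14)
A(h, Y) = -7 + h
B = -4 (B = -4 + (-7 - 4)*0 = -4 - 11*0 = -4 + 0 = -4)
S = 4033/7 (S = 5/7 - ⅐*(-4028) = 5/7 + 4028/7 = 4033/7 ≈ 576.14)
R(a, c) = -10 (R(a, c) = -14 - 1*(-4) = -14 + 4 = -10)
I(O, K) = -2 + 2*O/(71 + K) (I(O, K) = -2 + (O + O)/(K + 71) = -2 + (2*O)/(71 + K) = -2 + 2*O/(71 + K))
I(R(10, 13), 116) - (11497 - S) = 2*(-71 - 10 - 1*116)/(71 + 116) - (11497 - 1*4033/7) = 2*(-71 - 10 - 116)/187 - (11497 - 4033/7) = 2*(1/187)*(-197) - 1*76446/7 = -394/187 - 76446/7 = -14298160/1309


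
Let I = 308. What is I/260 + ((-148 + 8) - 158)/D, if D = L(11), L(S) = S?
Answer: -18523/715 ≈ -25.906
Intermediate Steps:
D = 11
I/260 + ((-148 + 8) - 158)/D = 308/260 + ((-148 + 8) - 158)/11 = 308*(1/260) + (-140 - 158)*(1/11) = 77/65 - 298*1/11 = 77/65 - 298/11 = -18523/715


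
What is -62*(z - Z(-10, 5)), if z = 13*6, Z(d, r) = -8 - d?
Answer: -4712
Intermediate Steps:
z = 78
-62*(z - Z(-10, 5)) = -62*(78 - (-8 - 1*(-10))) = -62*(78 - (-8 + 10)) = -62*(78 - 1*2) = -62*(78 - 2) = -62*76 = -4712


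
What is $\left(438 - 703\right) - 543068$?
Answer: $-543333$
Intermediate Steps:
$\left(438 - 703\right) - 543068 = -265 - 543068 = -543333$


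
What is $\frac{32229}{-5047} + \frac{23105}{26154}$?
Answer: $- \frac{726306331}{131999238} \approx -5.5023$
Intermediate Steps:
$\frac{32229}{-5047} + \frac{23105}{26154} = 32229 \left(- \frac{1}{5047}\right) + 23105 \cdot \frac{1}{26154} = - \frac{32229}{5047} + \frac{23105}{26154} = - \frac{726306331}{131999238}$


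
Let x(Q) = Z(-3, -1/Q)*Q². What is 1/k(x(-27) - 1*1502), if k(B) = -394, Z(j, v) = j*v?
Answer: -1/394 ≈ -0.0025381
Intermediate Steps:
x(Q) = 3*Q (x(Q) = (-(-3)/Q)*Q² = (3/Q)*Q² = 3*Q)
1/k(x(-27) - 1*1502) = 1/(-394) = -1/394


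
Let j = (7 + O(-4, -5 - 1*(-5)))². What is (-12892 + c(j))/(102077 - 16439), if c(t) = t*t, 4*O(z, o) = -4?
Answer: -5798/42819 ≈ -0.13541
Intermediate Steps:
O(z, o) = -1 (O(z, o) = (¼)*(-4) = -1)
j = 36 (j = (7 - 1)² = 6² = 36)
c(t) = t²
(-12892 + c(j))/(102077 - 16439) = (-12892 + 36²)/(102077 - 16439) = (-12892 + 1296)/85638 = -11596*1/85638 = -5798/42819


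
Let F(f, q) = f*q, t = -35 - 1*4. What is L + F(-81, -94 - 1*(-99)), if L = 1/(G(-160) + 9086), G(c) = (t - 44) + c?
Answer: -3581414/8843 ≈ -405.00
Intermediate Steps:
t = -39 (t = -35 - 4 = -39)
G(c) = -83 + c (G(c) = (-39 - 44) + c = -83 + c)
L = 1/8843 (L = 1/((-83 - 160) + 9086) = 1/(-243 + 9086) = 1/8843 ≈ 0.00011308)
L + F(-81, -94 - 1*(-99)) = 1/8843 - 81*(-94 - 1*(-99)) = 1/8843 - 81*(-94 + 99) = 1/8843 - 81*5 = 1/8843 - 405 = -3581414/8843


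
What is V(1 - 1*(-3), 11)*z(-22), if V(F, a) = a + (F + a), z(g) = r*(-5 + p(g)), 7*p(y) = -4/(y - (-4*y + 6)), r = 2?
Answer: -52728/203 ≈ -259.74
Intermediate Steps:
p(y) = -4/(7*(-6 + 5*y)) (p(y) = (-4/(y - (-4*y + 6)))/7 = (-4/(y - (6 - 4*y)))/7 = (-4/(y + (-6 + 4*y)))/7 = (-4/(-6 + 5*y))/7 = -4/(7*(-6 + 5*y)))
z(g) = -10 - 8/(-42 + 35*g) (z(g) = 2*(-5 - 4/(-42 + 35*g)) = -10 - 8/(-42 + 35*g))
V(F, a) = F + 2*a
V(1 - 1*(-3), 11)*z(-22) = ((1 - 1*(-3)) + 2*11)*(2*(206 - 175*(-22))/(7*(-6 + 5*(-22)))) = ((1 + 3) + 22)*(2*(206 + 3850)/(7*(-6 - 110))) = (4 + 22)*((2/7)*4056/(-116)) = 26*((2/7)*(-1/116)*4056) = 26*(-2028/203) = -52728/203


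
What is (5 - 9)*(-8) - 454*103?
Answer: -46730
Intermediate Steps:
(5 - 9)*(-8) - 454*103 = -4*(-8) - 46762 = 32 - 46762 = -46730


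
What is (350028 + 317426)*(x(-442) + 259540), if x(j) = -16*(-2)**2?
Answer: 173188294104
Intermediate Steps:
x(j) = -64 (x(j) = -16*4 = -64)
(350028 + 317426)*(x(-442) + 259540) = (350028 + 317426)*(-64 + 259540) = 667454*259476 = 173188294104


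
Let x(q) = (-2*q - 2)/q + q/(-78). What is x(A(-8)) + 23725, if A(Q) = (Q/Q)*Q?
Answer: 3700843/156 ≈ 23723.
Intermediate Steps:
A(Q) = Q (A(Q) = 1*Q = Q)
x(q) = -q/78 + (-2 - 2*q)/q (x(q) = (-2 - 2*q)/q + q*(-1/78) = (-2 - 2*q)/q - q/78 = -q/78 + (-2 - 2*q)/q)
x(A(-8)) + 23725 = (-2 - 2/(-8) - 1/78*(-8)) + 23725 = (-2 - 2*(-⅛) + 4/39) + 23725 = (-2 + ¼ + 4/39) + 23725 = -257/156 + 23725 = 3700843/156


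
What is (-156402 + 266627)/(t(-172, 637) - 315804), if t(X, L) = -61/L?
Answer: -70213325/201167209 ≈ -0.34903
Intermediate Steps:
(-156402 + 266627)/(t(-172, 637) - 315804) = (-156402 + 266627)/(-61/637 - 315804) = 110225/(-61*1/637 - 315804) = 110225/(-61/637 - 315804) = 110225/(-201167209/637) = 110225*(-637/201167209) = -70213325/201167209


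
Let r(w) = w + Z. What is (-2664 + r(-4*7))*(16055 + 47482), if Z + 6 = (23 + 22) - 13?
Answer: -169389642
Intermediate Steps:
Z = 26 (Z = -6 + ((23 + 22) - 13) = -6 + (45 - 13) = -6 + 32 = 26)
r(w) = 26 + w (r(w) = w + 26 = 26 + w)
(-2664 + r(-4*7))*(16055 + 47482) = (-2664 + (26 - 4*7))*(16055 + 47482) = (-2664 + (26 - 28))*63537 = (-2664 - 2)*63537 = -2666*63537 = -169389642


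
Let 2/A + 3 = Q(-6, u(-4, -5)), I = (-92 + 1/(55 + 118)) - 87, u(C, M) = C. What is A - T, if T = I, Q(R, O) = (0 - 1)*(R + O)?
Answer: 217108/1211 ≈ 179.28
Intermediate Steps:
Q(R, O) = -O - R (Q(R, O) = -(O + R) = -O - R)
I = -30966/173 (I = (-92 + 1/173) - 87 = -15915/173 - 87 = -30966/173 ≈ -178.99)
A = 2/7 (A = 2/(-3 + (-1*(-4) - 1*(-6))) = 2/(-3 + (4 + 6)) = 2/(-3 + 10) = 2/7 ≈ 0.28571)
T = -30966/173 ≈ -178.99
A - T = 2/7 - 1*(-30966/173) = 2/7 + 30966/173 = 217108/1211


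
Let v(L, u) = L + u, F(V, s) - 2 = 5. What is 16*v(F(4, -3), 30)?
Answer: 592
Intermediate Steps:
F(V, s) = 7 (F(V, s) = 2 + 5 = 7)
16*v(F(4, -3), 30) = 16*(7 + 30) = 16*37 = 592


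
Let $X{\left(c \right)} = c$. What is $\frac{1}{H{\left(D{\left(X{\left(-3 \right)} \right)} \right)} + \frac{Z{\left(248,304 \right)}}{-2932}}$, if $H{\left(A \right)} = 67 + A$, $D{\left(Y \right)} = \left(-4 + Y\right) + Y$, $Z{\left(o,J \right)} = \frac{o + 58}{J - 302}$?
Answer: $\frac{2932}{166971} \approx 0.01756$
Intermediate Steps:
$Z{\left(o,J \right)} = \frac{58 + o}{-302 + J}$
$D{\left(Y \right)} = -4 + 2 Y$
$\frac{1}{H{\left(D{\left(X{\left(-3 \right)} \right)} \right)} + \frac{Z{\left(248,304 \right)}}{-2932}} = \frac{1}{\left(67 + \left(-4 + 2 \left(-3\right)\right)\right) + \frac{\frac{1}{-302 + 304} \left(58 + 248\right)}{-2932}} = \frac{1}{\left(67 - 10\right) + \frac{1}{2} \cdot 306 \left(- \frac{1}{2932}\right)} = \frac{1}{57 + 153 \left(- \frac{1}{2932}\right)} = \frac{1}{57 - \frac{153}{2932}} = \frac{1}{\frac{166971}{2932}} = \frac{2932}{166971}$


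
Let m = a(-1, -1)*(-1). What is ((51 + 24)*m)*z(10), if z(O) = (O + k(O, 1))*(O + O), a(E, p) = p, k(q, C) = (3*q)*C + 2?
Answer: 63000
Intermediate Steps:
k(q, C) = 2 + 3*C*q (k(q, C) = 3*C*q + 2 = 2 + 3*C*q)
m = 1 (m = -1*(-1) = 1)
z(O) = 2*O*(2 + 4*O) (z(O) = (O + (2 + 3*1*O))*(O + O) = (O + (2 + 3*O))*(2*O) = (2 + 4*O)*(2*O) = 2*O*(2 + 4*O))
((51 + 24)*m)*z(10) = ((51 + 24)*1)*(4*10*(1 + 2*10)) = (75*1)*(4*10*(1 + 20)) = 75*(4*10*21) = 75*840 = 63000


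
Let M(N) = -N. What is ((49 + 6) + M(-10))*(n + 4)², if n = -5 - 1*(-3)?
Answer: 260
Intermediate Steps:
n = -2 (n = -5 + 3 = -2)
((49 + 6) + M(-10))*(n + 4)² = ((49 + 6) - 1*(-10))*(-2 + 4)² = (55 + 10)*2² = 65*4 = 260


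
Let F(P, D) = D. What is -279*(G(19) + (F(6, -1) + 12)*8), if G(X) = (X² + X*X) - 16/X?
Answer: -4289346/19 ≈ -2.2576e+5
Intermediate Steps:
G(X) = -16/X + 2*X² (G(X) = (X² + X²) - 16/X = 2*X² - 16/X = -16/X + 2*X²)
-279*(G(19) + (F(6, -1) + 12)*8) = -279*(2*(-8 + 19³)/19 + (-1 + 12)*8) = -279*(2*(1/19)*(-8 + 6859) + 11*8) = -279*(2*(1/19)*6851 + 88) = -279*(13702/19 + 88) = -279*15374/19 = -4289346/19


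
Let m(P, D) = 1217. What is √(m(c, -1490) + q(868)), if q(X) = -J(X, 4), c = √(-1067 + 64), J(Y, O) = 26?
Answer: √1191 ≈ 34.511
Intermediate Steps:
c = I*√1003 (c = √(-1003) = I*√1003 ≈ 31.67*I)
q(X) = -26 (q(X) = -1*26 = -26)
√(m(c, -1490) + q(868)) = √(1217 - 26) = √1191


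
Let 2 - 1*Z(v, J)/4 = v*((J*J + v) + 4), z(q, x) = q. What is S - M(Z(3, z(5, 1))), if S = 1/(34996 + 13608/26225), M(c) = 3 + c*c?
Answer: -129755342827107/917783708 ≈ -1.4138e+5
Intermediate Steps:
Z(v, J) = 8 - 4*v*(4 + v + J²) (Z(v, J) = 8 - 4*v*((J*J + v) + 4) = 8 - 4*v*((J² + v) + 4) = 8 - 4*v*((v + J²) + 4) = 8 - 4*v*(4 + v + J²))
M(c) = 3 + c²
S = 26225/917783708 (S = 1/(34996 + 13608*(1/26225)) = 1/(34996 + 13608/26225) = 1/(917783708/26225) = 26225/917783708 ≈ 2.8574e-5)
S - M(Z(3, z(5, 1))) = 26225/917783708 - (3 + (8 - 16*3 - 4*3² - 4*3*5²)²) = 26225/917783708 - (3 + (8 - 48 - 4*9 - 4*3*25)²) = 26225/917783708 - (3 + (8 - 48 - 36 - 300)²) = 26225/917783708 - (3 + (-376)²) = 26225/917783708 - (3 + 141376) = 26225/917783708 - 1*141379 = 26225/917783708 - 141379 = -129755342827107/917783708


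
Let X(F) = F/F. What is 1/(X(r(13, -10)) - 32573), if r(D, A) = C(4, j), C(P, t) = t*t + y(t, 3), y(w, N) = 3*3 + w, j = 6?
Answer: -1/32572 ≈ -3.0701e-5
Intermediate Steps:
y(w, N) = 9 + w
C(P, t) = 9 + t + t**2 (C(P, t) = t*t + (9 + t) = t**2 + (9 + t) = 9 + t + t**2)
r(D, A) = 51 (r(D, A) = 9 + 6 + 6**2 = 9 + 6 + 36 = 51)
X(F) = 1
1/(X(r(13, -10)) - 32573) = 1/(1 - 32573) = 1/(-32572) = -1/32572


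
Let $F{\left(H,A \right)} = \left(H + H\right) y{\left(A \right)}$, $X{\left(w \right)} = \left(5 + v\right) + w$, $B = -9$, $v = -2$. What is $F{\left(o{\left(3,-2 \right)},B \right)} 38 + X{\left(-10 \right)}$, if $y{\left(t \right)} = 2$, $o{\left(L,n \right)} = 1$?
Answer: $145$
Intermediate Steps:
$X{\left(w \right)} = 3 + w$ ($X{\left(w \right)} = \left(5 - 2\right) + w = 3 + w$)
$F{\left(H,A \right)} = 4 H$ ($F{\left(H,A \right)} = \left(H + H\right) 2 = 2 H 2 = 4 H$)
$F{\left(o{\left(3,-2 \right)},B \right)} 38 + X{\left(-10 \right)} = 4 \cdot 1 \cdot 38 + \left(3 - 10\right) = 4 \cdot 38 - 7 = 152 - 7 = 145$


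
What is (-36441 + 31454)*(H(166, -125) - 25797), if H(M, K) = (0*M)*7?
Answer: 128649639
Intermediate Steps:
H(M, K) = 0 (H(M, K) = 0*7 = 0)
(-36441 + 31454)*(H(166, -125) - 25797) = (-36441 + 31454)*(0 - 25797) = -4987*(-25797) = 128649639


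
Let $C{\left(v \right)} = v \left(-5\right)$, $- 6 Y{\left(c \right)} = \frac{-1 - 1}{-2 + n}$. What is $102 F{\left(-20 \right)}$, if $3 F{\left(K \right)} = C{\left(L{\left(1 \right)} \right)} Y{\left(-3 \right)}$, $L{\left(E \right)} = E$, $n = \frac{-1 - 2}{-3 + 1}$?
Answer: $\frac{340}{3} \approx 113.33$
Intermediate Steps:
$n = \frac{3}{2}$ ($n = - \frac{3}{-2} = \left(-3\right) \left(- \frac{1}{2}\right) = \frac{3}{2} \approx 1.5$)
$Y{\left(c \right)} = - \frac{2}{3}$ ($Y{\left(c \right)} = - \frac{\left(-1 - 1\right) \frac{1}{-2 + \frac{3}{2}}}{6} = - \frac{\left(-2\right) \frac{1}{- \frac{1}{2}}}{6} = - \frac{\left(-2\right) \left(-2\right)}{6} = \left(- \frac{1}{6}\right) 4 = - \frac{2}{3}$)
$C{\left(v \right)} = - 5 v$
$F{\left(K \right)} = \frac{10}{9}$ ($F{\left(K \right)} = \frac{\left(-5\right) 1 \left(- \frac{2}{3}\right)}{3} = \frac{\left(-5\right) \left(- \frac{2}{3}\right)}{3} = \frac{1}{3} \cdot \frac{10}{3} = \frac{10}{9}$)
$102 F{\left(-20 \right)} = 102 \cdot \frac{10}{9} = \frac{340}{3}$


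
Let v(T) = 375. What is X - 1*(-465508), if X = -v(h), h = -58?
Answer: 465133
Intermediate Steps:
X = -375 (X = -1*375 = -375)
X - 1*(-465508) = -375 - 1*(-465508) = -375 + 465508 = 465133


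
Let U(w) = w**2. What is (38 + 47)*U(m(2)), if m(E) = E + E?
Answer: 1360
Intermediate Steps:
m(E) = 2*E
(38 + 47)*U(m(2)) = (38 + 47)*(2*2)**2 = 85*4**2 = 85*16 = 1360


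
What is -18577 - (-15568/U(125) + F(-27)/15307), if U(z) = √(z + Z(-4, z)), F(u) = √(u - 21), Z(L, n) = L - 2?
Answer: -18577 + 2224*√119/17 - 4*I*√3/15307 ≈ -17150.0 - 0.00045262*I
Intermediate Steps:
Z(L, n) = -2 + L
F(u) = √(-21 + u)
U(z) = √(-6 + z) (U(z) = √(z + (-2 - 4)) = √(z - 6) = √(-6 + z))
-18577 - (-15568/U(125) + F(-27)/15307) = -18577 - (-15568/√(-6 + 125) + √(-21 - 27)/15307) = -18577 - (-15568*√119/119 + √(-48)*(1/15307)) = -18577 - (-2224*√119/17 + (4*I*√3)*(1/15307)) = -18577 - (-2224*√119/17 + 4*I*√3/15307) = -18577 + (2224*√119/17 - 4*I*√3/15307) = -18577 + 2224*√119/17 - 4*I*√3/15307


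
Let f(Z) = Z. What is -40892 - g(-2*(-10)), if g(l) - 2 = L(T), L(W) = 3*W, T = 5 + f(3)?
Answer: -40918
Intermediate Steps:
T = 8 (T = 5 + 3 = 8)
g(l) = 26 (g(l) = 2 + 3*8 = 2 + 24 = 26)
-40892 - g(-2*(-10)) = -40892 - 1*26 = -40892 - 26 = -40918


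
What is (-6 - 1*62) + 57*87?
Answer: 4891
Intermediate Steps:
(-6 - 1*62) + 57*87 = (-6 - 62) + 4959 = -68 + 4959 = 4891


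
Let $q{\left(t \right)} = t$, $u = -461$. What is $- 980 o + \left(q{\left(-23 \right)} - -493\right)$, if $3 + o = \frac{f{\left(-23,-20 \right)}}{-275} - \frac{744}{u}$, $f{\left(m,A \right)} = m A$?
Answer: $\frac{17584542}{5071} \approx 3467.7$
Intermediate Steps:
$f{\left(m,A \right)} = A m$
$o = - \frac{77557}{25355}$ ($o = -3 + \left(\frac{\left(-20\right) \left(-23\right)}{-275} - \frac{744}{-461}\right) = -3 + \left(460 \left(- \frac{1}{275}\right) - - \frac{744}{461}\right) = -3 + \left(- \frac{92}{55} + \frac{744}{461}\right) = -3 - \frac{1492}{25355} = - \frac{77557}{25355} \approx -3.0588$)
$- 980 o + \left(q{\left(-23 \right)} - -493\right) = \left(-980\right) \left(- \frac{77557}{25355}\right) - -470 = \frac{15201172}{5071} + \left(-23 + 493\right) = \frac{15201172}{5071} + 470 = \frac{17584542}{5071}$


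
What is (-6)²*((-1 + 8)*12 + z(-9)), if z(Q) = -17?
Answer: 2412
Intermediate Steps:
(-6)²*((-1 + 8)*12 + z(-9)) = (-6)²*((-1 + 8)*12 - 17) = 36*(7*12 - 17) = 36*(84 - 17) = 36*67 = 2412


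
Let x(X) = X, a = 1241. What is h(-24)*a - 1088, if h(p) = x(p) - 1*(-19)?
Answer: -7293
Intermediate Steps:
h(p) = 19 + p (h(p) = p - 1*(-19) = p + 19 = 19 + p)
h(-24)*a - 1088 = (19 - 24)*1241 - 1088 = -5*1241 - 1088 = -6205 - 1088 = -7293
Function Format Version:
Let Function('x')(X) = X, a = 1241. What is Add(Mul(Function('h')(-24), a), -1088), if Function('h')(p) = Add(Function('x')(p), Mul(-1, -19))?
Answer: -7293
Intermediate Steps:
Function('h')(p) = Add(19, p) (Function('h')(p) = Add(p, Mul(-1, -19)) = Add(p, 19) = Add(19, p))
Add(Mul(Function('h')(-24), a), -1088) = Add(Mul(Add(19, -24), 1241), -1088) = Add(Mul(-5, 1241), -1088) = Add(-6205, -1088) = -7293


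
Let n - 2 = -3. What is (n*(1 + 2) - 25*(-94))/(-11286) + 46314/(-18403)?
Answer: -51444695/18881478 ≈ -2.7246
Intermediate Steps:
n = -1 (n = 2 - 3 = -1)
(n*(1 + 2) - 25*(-94))/(-11286) + 46314/(-18403) = (-(1 + 2) - 25*(-94))/(-11286) + 46314/(-18403) = (-1*3 + 2350)*(-1/11286) + 46314*(-1/18403) = (-3 + 2350)*(-1/11286) - 46314/18403 = 2347*(-1/11286) - 46314/18403 = -2347/11286 - 46314/18403 = -51444695/18881478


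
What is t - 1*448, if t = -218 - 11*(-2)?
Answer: -644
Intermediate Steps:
t = -196 (t = -218 + 22 = -196)
t - 1*448 = -196 - 1*448 = -196 - 448 = -644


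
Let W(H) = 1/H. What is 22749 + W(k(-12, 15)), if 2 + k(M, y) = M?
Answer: 318485/14 ≈ 22749.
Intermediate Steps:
k(M, y) = -2 + M
22749 + W(k(-12, 15)) = 22749 + 1/(-2 - 12) = 22749 + 1/(-14) = 22749 - 1/14 = 318485/14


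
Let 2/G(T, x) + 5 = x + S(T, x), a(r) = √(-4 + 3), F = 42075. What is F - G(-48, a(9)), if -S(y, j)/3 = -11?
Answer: 33028819/785 + 2*I/785 ≈ 42075.0 + 0.0025478*I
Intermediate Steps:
S(y, j) = 33 (S(y, j) = -3*(-11) = 33)
a(r) = I (a(r) = √(-1) = I)
G(T, x) = 2/(28 + x) (G(T, x) = 2/(-5 + (x + 33)) = 2/(-5 + (33 + x)) = 2/(28 + x))
F - G(-48, a(9)) = 42075 - 2/(28 + I) = 42075 - 2*(28 - I)/785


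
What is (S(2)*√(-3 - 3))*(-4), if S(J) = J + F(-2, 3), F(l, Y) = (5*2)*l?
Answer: 72*I*√6 ≈ 176.36*I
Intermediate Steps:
F(l, Y) = 10*l
S(J) = -20 + J (S(J) = J + 10*(-2) = J - 20 = -20 + J)
(S(2)*√(-3 - 3))*(-4) = ((-20 + 2)*√(-3 - 3))*(-4) = -18*I*√6*(-4) = 72*I*√6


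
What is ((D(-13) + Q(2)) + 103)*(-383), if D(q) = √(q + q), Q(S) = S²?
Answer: -40981 - 383*I*√26 ≈ -40981.0 - 1952.9*I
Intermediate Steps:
D(q) = √2*√q (D(q) = √(2*q) = √2*√q)
((D(-13) + Q(2)) + 103)*(-383) = ((√2*√(-13) + 2²) + 103)*(-383) = ((√2*(I*√13) + 4) + 103)*(-383) = ((I*√26 + 4) + 103)*(-383) = ((4 + I*√26) + 103)*(-383) = (107 + I*√26)*(-383) = -40981 - 383*I*√26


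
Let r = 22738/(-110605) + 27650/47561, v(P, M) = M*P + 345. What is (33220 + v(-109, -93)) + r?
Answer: 229895666253542/5260484405 ≈ 43702.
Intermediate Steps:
v(P, M) = 345 + M*P
r = 1976786232/5260484405 (r = 22738*(-1/110605) + 27650*(1/47561) = -22738/110605 + 27650/47561 = 1976786232/5260484405 ≈ 0.37578)
(33220 + v(-109, -93)) + r = (33220 + (345 - 93*(-109))) + 1976786232/5260484405 = (33220 + (345 + 10137)) + 1976786232/5260484405 = (33220 + 10482) + 1976786232/5260484405 = 43702 + 1976786232/5260484405 = 229895666253542/5260484405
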